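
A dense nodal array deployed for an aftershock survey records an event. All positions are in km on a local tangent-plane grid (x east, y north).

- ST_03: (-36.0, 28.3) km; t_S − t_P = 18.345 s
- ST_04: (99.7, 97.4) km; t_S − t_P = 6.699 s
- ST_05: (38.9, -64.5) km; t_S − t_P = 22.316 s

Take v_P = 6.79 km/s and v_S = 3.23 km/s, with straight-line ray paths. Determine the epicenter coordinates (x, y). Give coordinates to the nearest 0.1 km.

(69.2, 69.6)

Distance from S−P lag: d = Δt · v_P v_S / (v_P − v_S) = Δt · (6.79·3.23)/(6.79−3.23) ≈ 6.1606·Δt.
So d_ST_03 = 113.02, d_ST_04 = 41.27, d_ST_05 = 137.48 km.
Circle about each station: (x + 36.0)² + (y − 28.3)² = 113.02²; (x − 99.7)² + (y − 97.4)² = 41.27²; (x − 38.9)² + (y + 64.5)² = 137.48².
Subtracting pairs of circle equations eliminates x²+y² and gives linear equations (the radical axes):
271.4 x + 138.2 y = 28400.27
149.8 x − 185.6 y = -2550.66
Solving the 2×2 system: x ≈ 69.2, y ≈ 69.6 km.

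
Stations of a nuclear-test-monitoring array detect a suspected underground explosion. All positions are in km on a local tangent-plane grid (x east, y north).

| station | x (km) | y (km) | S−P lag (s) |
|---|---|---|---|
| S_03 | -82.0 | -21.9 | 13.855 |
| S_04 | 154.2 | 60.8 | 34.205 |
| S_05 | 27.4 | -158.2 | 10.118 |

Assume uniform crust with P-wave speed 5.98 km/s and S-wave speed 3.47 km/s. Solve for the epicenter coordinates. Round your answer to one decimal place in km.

Distance from S−P lag: d = Δt · v_P v_S / (v_P − v_S) = Δt · (5.98·3.47)/(5.98−3.47) ≈ 8.2672·Δt.
So d_S_03 = 114.54, d_S_04 = 282.78, d_S_05 = 83.65 km.
Circle about each station: (x + 82.0)² + (y + 21.9)² = 114.54²; (x − 154.2)² + (y − 60.8)² = 282.78²; (x − 27.4)² + (y + 158.2)² = 83.65².
Subtracting pairs of circle equations eliminates x²+y² and gives linear equations (the radical axes):
472.4 x + 165.4 y = -46574.45
218.8 x − 272.6 y = 24696.48
Solving the 2×2 system: x ≈ -52.2, y ≈ -132.5 km.
Check against S_03 (with the unrounded x, y): √((x + 82.0)²+(y + 21.9)²) = 114.54 ≈ 114.54 km. ✓

(-52.2, -132.5)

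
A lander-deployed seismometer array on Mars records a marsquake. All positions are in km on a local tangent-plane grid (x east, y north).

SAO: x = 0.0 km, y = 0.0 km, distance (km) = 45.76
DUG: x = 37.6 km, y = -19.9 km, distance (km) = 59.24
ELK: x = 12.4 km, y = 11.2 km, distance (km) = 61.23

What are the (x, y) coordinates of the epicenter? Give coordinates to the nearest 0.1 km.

Circle about each station: x² + y² = 45.76²; (x − 37.6)² + (y + 19.9)² = 59.24²; (x − 12.4)² + (y − 11.2)² = 61.23².
Subtracting pairs of circle equations eliminates x²+y² and gives linear equations (the radical axes):
75.2 x − 39.8 y = 394.37
24.8 x + 22.4 y = -1375.94
Solving the 2×2 system: x ≈ -17.2, y ≈ -42.4 km.

-17.2 km east, -42.4 km north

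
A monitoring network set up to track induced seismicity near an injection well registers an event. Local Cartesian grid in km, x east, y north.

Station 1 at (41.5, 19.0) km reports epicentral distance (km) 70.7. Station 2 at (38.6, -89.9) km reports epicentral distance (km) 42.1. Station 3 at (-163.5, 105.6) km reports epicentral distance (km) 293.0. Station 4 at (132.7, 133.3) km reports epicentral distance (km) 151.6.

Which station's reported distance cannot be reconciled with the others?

Station 2

Solve using three stations at a time. Using Station 1, Station 3, Station 4 (subtract circle equations pairwise → linear system) gives (x, y) ≈ (103.3, -15.5).
Distances from that point to each station vs reported:
  Station 1: calculated 70.8 vs reported 70.7 → residual 0.1 km
  Station 2: calculated 98.6 vs reported 42.1 → residual 56.5 km
  Station 3: calculated 293.0 vs reported 293.0 → residual 0.0 km
  Station 4: calculated 151.6 vs reported 151.6 → residual 0.0 km
Station 1, Station 3, Station 4 are mutually consistent (residuals ≈ 0); Station 2 is off by 56.5 km.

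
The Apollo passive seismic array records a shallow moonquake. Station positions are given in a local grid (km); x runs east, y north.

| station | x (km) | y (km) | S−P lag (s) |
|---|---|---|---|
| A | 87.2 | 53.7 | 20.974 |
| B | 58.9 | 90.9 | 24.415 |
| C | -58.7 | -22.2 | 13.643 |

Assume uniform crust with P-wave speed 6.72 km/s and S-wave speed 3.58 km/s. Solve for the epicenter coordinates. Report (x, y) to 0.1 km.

Distance from S−P lag: d = Δt · v_P v_S / (v_P − v_S) = Δt · (6.72·3.58)/(6.72−3.58) ≈ 7.6617·Δt.
So d_A = 160.70, d_B = 187.06, d_C = 104.53 km.
Circle about each station: (x − 87.2)² + (y − 53.7)² = 160.70²; (x − 58.9)² + (y − 90.9)² = 187.06²; (x + 58.7)² + (y + 22.2)² = 104.53².
Subtracting the A equation from the B and C equations removes the quadratic terms:
-56.6 x + 74.4 y = -7922.46
-291.8 x − 151.8 y = 8348.97
Solving the 2×2 system: x ≈ 19.2, y ≈ -91.9 km.

x ≈ 19.2 km, y ≈ -91.9 km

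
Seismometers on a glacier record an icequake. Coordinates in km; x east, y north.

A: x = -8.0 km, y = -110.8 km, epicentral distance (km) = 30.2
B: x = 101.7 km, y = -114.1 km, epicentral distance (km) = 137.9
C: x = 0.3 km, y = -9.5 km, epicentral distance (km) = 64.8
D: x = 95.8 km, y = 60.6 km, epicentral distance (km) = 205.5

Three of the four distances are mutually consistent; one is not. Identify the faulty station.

C

Solve using three stations at a time. Using A, B, D (subtract circle equations pairwise → linear system) gives (x, y) ≈ (-35.2, -97.7).
Distances from that point to each station vs reported:
  A: calculated 30.2 vs reported 30.2 → residual 0.0 km
  B: calculated 137.9 vs reported 137.9 → residual 0.0 km
  C: calculated 95.1 vs reported 64.8 → residual 30.3 km
  D: calculated 205.5 vs reported 205.5 → residual 0.0 km
A, B, D are mutually consistent (residuals ≈ 0); C is off by 30.3 km.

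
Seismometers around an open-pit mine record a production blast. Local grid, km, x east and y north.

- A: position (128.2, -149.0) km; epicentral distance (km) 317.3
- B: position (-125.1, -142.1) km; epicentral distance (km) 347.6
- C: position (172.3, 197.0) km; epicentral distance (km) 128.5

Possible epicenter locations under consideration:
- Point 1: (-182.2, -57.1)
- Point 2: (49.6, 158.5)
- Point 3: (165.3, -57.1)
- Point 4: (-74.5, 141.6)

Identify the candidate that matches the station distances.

For each candidate, compare |candidate − station| to the reported distance:
Point 1: residuals A 6.4, B 245.2, C 307.7 → max 307.7 km
Point 2: residuals A 0.1, B 0.1, C 0.1 → max 0.1 km
Point 3: residuals A 218.2, B 45.0, C 125.7 → max 218.2 km
Point 4: residuals A 37.0, B 59.4, C 124.4 → max 124.4 km
Only Point 2 has all residuals ≈ 0.

Point 2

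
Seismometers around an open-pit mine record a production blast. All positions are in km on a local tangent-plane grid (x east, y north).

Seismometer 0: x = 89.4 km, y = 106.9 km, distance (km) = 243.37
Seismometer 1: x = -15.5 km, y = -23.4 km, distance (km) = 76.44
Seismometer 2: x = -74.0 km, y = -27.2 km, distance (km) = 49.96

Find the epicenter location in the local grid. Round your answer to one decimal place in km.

Circle about each station: (x − 89.4)² + (y − 106.9)² = 243.37²; (x + 15.5)² + (y + 23.4)² = 76.44²; (x + 74.0)² + (y + 27.2)² = 49.96².
Subtracting the Seismometer 0 equation from the Seismometer 1 and Seismometer 2 equations removes the quadratic terms:
-209.8 x − 260.6 y = 34753.72
-326.8 x − 268.2 y = 43528.83
Solving the 2×2 system: x ≈ -70.0, y ≈ -77.0 km.

-70.0 km east, -77.0 km north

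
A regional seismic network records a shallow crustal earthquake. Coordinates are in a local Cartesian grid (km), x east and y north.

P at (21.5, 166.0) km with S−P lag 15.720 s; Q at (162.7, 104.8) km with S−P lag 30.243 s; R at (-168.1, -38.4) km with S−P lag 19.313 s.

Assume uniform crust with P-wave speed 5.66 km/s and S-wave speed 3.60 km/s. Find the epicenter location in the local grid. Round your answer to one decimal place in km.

Distance from S−P lag: d = Δt · v_P v_S / (v_P − v_S) = Δt · (5.66·3.60)/(5.66−3.60) ≈ 9.8913·Δt.
So d_P = 155.49, d_Q = 299.14, d_R = 191.03 km.
Circle about each station: (x − 21.5)² + (y − 166.0)² = 155.49²; (x − 162.7)² + (y − 104.8)² = 299.14²; (x + 168.1)² + (y + 38.4)² = 191.03².
Subtracting pairs of circle equations eliminates x²+y² and gives linear equations (the radical axes):
282.4 x − 122.4 y = -55871.52
-379.2 x − 408.8 y = -10601.40
Solving the 2×2 system: x ≈ -133.1, y ≈ 149.4 km.
Check against P (with the unrounded x, y): √((x − 21.5)²+(y − 166.0)²) = 155.48 ≈ 155.49 km. ✓

(-133.1, 149.4)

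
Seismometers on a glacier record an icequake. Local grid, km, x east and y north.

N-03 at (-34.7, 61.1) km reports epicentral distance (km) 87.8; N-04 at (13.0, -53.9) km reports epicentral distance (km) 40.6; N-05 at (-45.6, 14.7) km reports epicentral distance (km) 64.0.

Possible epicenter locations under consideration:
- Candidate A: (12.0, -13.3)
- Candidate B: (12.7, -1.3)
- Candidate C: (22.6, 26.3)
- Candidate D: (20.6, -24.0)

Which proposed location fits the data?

Candidate A

For each candidate, compare |candidate − station| to the reported distance:
Candidate A: residuals N-03 0.0, N-04 0.0, N-05 0.0 → max 0.0 km
Candidate B: residuals N-03 9.4, N-04 12.0, N-05 3.5 → max 12.0 km
Candidate C: residuals N-03 20.8, N-04 40.2, N-05 5.2 → max 40.2 km
Candidate D: residuals N-03 13.7, N-04 9.7, N-05 12.7 → max 13.7 km
Only Candidate A has all residuals ≈ 0.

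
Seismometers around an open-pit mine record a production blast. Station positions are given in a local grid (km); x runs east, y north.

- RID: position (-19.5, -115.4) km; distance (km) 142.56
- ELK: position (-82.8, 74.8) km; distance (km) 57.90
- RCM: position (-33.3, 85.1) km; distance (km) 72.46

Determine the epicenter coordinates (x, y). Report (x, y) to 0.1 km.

Circle about each station: (x + 19.5)² + (y + 115.4)² = 142.56²; (x + 82.8)² + (y − 74.8)² = 57.90²; (x + 33.3)² + (y − 85.1)² = 72.46².
Subtracting the RID equation from the ELK and RCM equations removes the quadratic terms:
-126.6 x + 380.4 y = 15724.41
-27.6 x + 401.0 y = 9726.39
Solving the 2×2 system: x ≈ -64.7, y ≈ 19.8 km.

-64.7 km east, 19.8 km north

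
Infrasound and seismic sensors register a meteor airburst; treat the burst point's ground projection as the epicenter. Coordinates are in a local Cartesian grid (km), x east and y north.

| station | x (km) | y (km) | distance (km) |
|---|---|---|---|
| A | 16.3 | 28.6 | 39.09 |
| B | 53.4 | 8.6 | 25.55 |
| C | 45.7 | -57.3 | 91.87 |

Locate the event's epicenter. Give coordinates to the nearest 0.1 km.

Circle about each station: (x − 16.3)² + (y − 28.6)² = 39.09²; (x − 53.4)² + (y − 8.6)² = 25.55²; (x − 45.7)² + (y + 57.3)² = 91.87².
Subtracting pairs of circle equations eliminates x²+y² and gives linear equations (the radical axes):
74.2 x − 40.0 y = 2717.10
58.8 x − 171.8 y = -2623.94
Solving the 2×2 system: x ≈ 55.0, y ≈ 34.1 km.
Check against A (with the unrounded x, y): √((x − 16.3)²+(y − 28.6)²) = 39.09 ≈ 39.09 km. ✓

(55.0, 34.1)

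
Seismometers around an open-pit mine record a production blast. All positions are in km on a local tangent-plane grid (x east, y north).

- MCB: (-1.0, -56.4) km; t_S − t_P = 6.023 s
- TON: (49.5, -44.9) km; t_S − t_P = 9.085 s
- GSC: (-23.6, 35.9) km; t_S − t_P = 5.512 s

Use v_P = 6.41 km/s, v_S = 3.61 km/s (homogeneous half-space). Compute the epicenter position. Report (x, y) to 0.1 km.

-16.5 km east, -9.1 km north

Distance from S−P lag: d = Δt · v_P v_S / (v_P − v_S) = Δt · (6.41·3.61)/(6.41−3.61) ≈ 8.2643·Δt.
So d_MCB = 49.78, d_TON = 75.08, d_GSC = 45.55 km.
Circle about each station: (x + 1.0)² + (y + 56.4)² = 49.78²; (x − 49.5)² + (y + 44.9)² = 75.08²; (x + 23.6)² + (y − 35.9)² = 45.55².
Subtracting the MCB equation from the TON and GSC equations removes the quadratic terms:
101.0 x + 23.0 y = -1874.66
-45.2 x + 184.6 y = -932.94
Solving the 2×2 system: x ≈ -16.5, y ≈ -9.1 km.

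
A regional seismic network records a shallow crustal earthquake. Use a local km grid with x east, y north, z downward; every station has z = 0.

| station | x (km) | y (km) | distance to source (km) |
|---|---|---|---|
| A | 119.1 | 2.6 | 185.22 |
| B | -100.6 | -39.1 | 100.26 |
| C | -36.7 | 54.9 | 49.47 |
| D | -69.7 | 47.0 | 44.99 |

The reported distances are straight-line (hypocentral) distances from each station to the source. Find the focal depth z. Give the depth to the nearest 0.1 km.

42.7 km

Each station gives a sphere (x−x_i)² + (y−y_i)² + z² = d_i² (stations at z=0).
Subtracting the A sphere from B and C: z² cancels, leaving linear equations in x and y:
-439.4 x − 83.4 y = 21711.98
-311.6 x + 104.6 y = 22028.50
Solving: x ≈ -57.100, y ≈ 40.499 km (keep extra digits for the depth step; rounded: -57.1, 40.5).
Then from the A sphere: z² = 185.22² − (x − 119.1)² − (y − 2.6)² with x = -57.100, y = 40.499, so z ≈ 42.704 ≈ 42.7 km.
Check against D (with the unrounded solution): distance 45.00 ≈ 44.99 km. ✓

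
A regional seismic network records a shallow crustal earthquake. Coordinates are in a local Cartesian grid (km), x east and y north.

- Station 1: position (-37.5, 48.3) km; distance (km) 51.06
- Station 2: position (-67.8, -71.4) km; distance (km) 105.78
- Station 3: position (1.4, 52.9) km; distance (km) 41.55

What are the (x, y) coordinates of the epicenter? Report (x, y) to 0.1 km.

Circle about each station: (x + 37.5)² + (y − 48.3)² = 51.06²; (x + 67.8)² + (y + 71.4)² = 105.78²; (x − 1.4)² + (y − 52.9)² = 41.55².
Subtracting the Station 1 equation from the Station 2 and Station 3 equations removes the quadratic terms:
-60.6 x − 239.4 y = -2626.62
77.8 x + 9.2 y = -58.05
Solving the 2×2 system: x ≈ -2.1, y ≈ 11.5 km.
Check against Station 1 (with the unrounded x, y): √((x + 37.5)²+(y − 48.3)²) = 51.05 ≈ 51.06 km. ✓

-2.1 km east, 11.5 km north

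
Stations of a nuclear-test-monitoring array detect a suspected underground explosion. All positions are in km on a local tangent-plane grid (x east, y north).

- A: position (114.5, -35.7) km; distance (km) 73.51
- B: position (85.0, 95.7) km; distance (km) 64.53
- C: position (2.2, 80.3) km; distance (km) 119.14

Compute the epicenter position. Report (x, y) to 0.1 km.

Circle about each station: (x − 114.5)² + (y + 35.7)² = 73.51²; (x − 85.0)² + (y − 95.7)² = 64.53²; (x − 2.2)² + (y − 80.3)² = 119.14².
Subtracting pairs of circle equations eliminates x²+y² and gives linear equations (the radical axes):
-59.0 x + 262.8 y = 3238.35
-224.6 x + 232.0 y = -16722.43
Solving the 2×2 system: x ≈ 113.5, y ≈ 37.8 km.
Check against A (with the unrounded x, y): √((x − 114.5)²+(y + 35.7)²) = 73.51 ≈ 73.51 km. ✓

(113.5, 37.8)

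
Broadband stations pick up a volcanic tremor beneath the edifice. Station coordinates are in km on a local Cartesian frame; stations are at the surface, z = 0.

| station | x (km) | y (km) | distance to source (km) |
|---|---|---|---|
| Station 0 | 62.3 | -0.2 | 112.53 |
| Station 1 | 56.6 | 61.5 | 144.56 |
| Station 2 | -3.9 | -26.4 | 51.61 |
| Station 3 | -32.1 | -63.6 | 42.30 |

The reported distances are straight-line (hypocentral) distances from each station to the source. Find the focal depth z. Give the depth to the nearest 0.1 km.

Each station gives a sphere (x−x_i)² + (y−y_i)² + z² = d_i² (stations at z=0).
Subtracting the Station 0 sphere from Station 1 and Station 2: z² cancels, leaving linear equations in x and y:
-11.4 x + 123.4 y = -5130.11
-132.4 x − 52.4 y = 6830.25
Solving: x ≈ -33.895, y ≈ -44.704 km (keep extra digits for the depth step; rounded: -33.9, -44.7).
Then from the Station 0 sphere: z² = 112.53² − (x − 62.3)² − (y + 0.2)² with x = -33.895, y = -44.704, so z ≈ 37.801 ≈ 37.8 km.
Check against Station 3 (with the unrounded solution): distance 42.30 ≈ 42.30 km. ✓

depth ≈ 37.8 km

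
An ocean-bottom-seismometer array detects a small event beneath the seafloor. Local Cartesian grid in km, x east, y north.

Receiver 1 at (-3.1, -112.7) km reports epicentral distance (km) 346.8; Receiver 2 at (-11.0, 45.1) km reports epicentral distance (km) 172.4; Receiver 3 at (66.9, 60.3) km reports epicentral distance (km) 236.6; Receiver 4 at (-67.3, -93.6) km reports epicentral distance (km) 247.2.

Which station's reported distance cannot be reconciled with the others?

Receiver 1

Solve using three stations at a time. Using Receiver 2, Receiver 3, Receiver 4 (subtract circle equations pairwise → linear system) gives (x, y) ≈ (-157.0, 136.7).
Distances from that point to each station vs reported:
  Receiver 1: calculated 293.1 vs reported 346.8 → residual 53.7 km
  Receiver 2: calculated 172.4 vs reported 172.4 → residual 0.0 km
  Receiver 3: calculated 236.6 vs reported 236.6 → residual 0.0 km
  Receiver 4: calculated 247.2 vs reported 247.2 → residual 0.0 km
Receiver 2, Receiver 3, Receiver 4 are mutually consistent (residuals ≈ 0); Receiver 1 is off by 53.7 km.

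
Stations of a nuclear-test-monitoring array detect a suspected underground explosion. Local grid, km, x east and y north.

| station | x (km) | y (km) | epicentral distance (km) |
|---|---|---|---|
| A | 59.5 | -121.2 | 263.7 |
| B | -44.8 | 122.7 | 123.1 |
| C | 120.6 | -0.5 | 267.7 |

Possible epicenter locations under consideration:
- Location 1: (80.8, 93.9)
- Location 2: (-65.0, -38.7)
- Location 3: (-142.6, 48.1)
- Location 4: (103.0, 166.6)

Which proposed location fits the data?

Location 3

For each candidate, compare |candidate − station| to the reported distance:
Location 1: residuals A 47.5, B 5.8, C 165.3 → max 165.3 km
Location 2: residuals A 114.3, B 39.6, C 78.2 → max 114.3 km
Location 3: residuals A 0.1, B 0.1, C 0.1 → max 0.1 km
Location 4: residuals A 27.4, B 31.1, C 99.7 → max 99.7 km
Only Location 3 has all residuals ≈ 0.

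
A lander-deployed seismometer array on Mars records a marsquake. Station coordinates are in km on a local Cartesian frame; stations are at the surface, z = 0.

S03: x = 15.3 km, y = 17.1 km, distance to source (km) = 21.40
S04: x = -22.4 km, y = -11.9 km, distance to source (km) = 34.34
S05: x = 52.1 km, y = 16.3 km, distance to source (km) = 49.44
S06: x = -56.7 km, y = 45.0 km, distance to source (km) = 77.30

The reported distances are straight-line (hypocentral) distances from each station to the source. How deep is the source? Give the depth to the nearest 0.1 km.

Each station gives a sphere (x−x_i)² + (y−y_i)² + z² = d_i² (stations at z=0).
Subtracting the S03 sphere from S04 and S05: z² cancels, leaving linear equations in x and y:
-75.4 x − 58.0 y = -604.41
73.6 x − 1.6 y = 467.25
Solving: x ≈ 6.394, y ≈ 2.108 km (keep extra digits for the depth step; rounded: 6.4, 2.1).
Then from the S03 sphere: z² = 21.40² − (x − 15.3)² − (y − 17.1)² with x = 6.394, y = 2.108, so z ≈ 12.405 ≈ 12.4 km.
Check against S06 (with the unrounded solution): distance 77.29 ≈ 77.30 km. ✓

z ≈ 12.4 km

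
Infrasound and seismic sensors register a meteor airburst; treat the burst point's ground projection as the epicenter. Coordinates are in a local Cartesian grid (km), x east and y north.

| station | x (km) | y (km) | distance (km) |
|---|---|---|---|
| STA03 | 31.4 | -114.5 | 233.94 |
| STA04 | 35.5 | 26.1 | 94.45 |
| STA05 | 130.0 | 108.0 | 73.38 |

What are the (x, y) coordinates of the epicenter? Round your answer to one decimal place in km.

x ≈ 57.3 km, y ≈ 118.0 km

Circle about each station: (x − 31.4)² + (y + 114.5)² = 233.94²; (x − 35.5)² + (y − 26.1)² = 94.45²; (x − 130.0)² + (y − 108.0)² = 73.38².
Subtracting the STA03 equation from the STA04 and STA05 equations removes the quadratic terms:
8.2 x + 281.2 y = 33652.37
197.2 x + 445.0 y = 63811.09
Solving the 2×2 system: x ≈ 57.3, y ≈ 118.0 km.
Check against STA03 (with the unrounded x, y): √((x − 31.4)²+(y + 114.5)²) = 233.94 ≈ 233.94 km. ✓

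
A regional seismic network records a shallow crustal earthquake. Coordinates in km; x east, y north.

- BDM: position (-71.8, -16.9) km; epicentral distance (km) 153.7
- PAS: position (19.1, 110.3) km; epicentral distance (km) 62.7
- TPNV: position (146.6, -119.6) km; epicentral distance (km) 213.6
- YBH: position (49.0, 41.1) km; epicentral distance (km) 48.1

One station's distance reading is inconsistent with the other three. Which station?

BDM

Solve using three stations at a time. Using PAS, TPNV, YBH (subtract circle equations pairwise → linear system) gives (x, y) ≈ (75.3, 81.8).
Distances from that point to each station vs reported:
  BDM: calculated 177.1 vs reported 153.7 → residual 23.4 km
  PAS: calculated 63.0 vs reported 62.7 → residual 0.3 km
  TPNV: calculated 213.7 vs reported 213.6 → residual 0.1 km
  YBH: calculated 48.4 vs reported 48.1 → residual 0.3 km
PAS, TPNV, YBH are mutually consistent (residuals ≈ 0); BDM is off by 23.4 km.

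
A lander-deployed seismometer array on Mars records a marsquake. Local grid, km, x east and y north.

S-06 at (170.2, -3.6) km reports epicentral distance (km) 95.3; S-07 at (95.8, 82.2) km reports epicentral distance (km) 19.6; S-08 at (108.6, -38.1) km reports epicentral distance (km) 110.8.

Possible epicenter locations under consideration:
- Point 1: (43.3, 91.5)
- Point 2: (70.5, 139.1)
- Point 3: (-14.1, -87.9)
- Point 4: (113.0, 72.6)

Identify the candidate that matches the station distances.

Point 4

For each candidate, compare |candidate − station| to the reported distance:
Point 1: residuals S-06 63.3, S-07 33.7, S-08 34.3 → max 63.3 km
Point 2: residuals S-06 78.8, S-07 42.7, S-08 70.4 → max 78.8 km
Point 3: residuals S-06 107.4, S-07 182.9, S-08 21.6 → max 182.9 km
Point 4: residuals S-06 0.0, S-07 0.1, S-08 0.0 → max 0.1 km
Only Point 4 has all residuals ≈ 0.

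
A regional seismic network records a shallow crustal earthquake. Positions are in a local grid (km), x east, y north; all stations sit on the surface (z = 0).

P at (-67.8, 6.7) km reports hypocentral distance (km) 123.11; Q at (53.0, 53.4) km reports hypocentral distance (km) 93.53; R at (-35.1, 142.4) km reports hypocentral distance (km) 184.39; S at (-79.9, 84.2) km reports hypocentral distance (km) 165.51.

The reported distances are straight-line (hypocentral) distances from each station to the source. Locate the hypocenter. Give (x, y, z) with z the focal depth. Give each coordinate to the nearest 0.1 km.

Each station gives a sphere (x−x_i)² + (y−y_i)² + z² = d_i² (stations at z=0).
Subtracting the P sphere from Q and R: z² cancels, leaving linear equations in x and y:
241.6 x + 93.4 y = 7427.04
65.4 x + 271.4 y = -1975.56
Solving: x ≈ 37.002, y ≈ -16.196 km (keep extra digits for the depth step; rounded: 37.0, -16.2).
Then from the P sphere: z² = 123.11² − (x + 67.8)² − (y − 6.7)² with x = 37.002, y = -16.196, so z ≈ 60.402 ≈ 60.4 km.
Check against S (with the unrounded solution): distance 165.51 ≈ 165.51 km. ✓

x ≈ 37.0 km, y ≈ -16.2 km, depth ≈ 60.4 km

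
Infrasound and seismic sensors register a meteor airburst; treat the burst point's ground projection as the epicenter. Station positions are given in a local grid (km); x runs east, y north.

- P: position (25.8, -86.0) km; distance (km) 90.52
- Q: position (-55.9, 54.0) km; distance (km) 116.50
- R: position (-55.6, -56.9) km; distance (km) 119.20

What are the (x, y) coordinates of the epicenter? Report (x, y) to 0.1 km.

Circle about each station: (x − 25.8)² + (y + 86.0)² = 90.52²; (x + 55.9)² + (y − 54.0)² = 116.50²; (x + 55.6)² + (y + 56.9)² = 119.20².
Subtracting the P equation from the Q and R equations removes the quadratic terms:
-163.4 x + 280.0 y = -7399.21
-162.8 x + 58.2 y = -7747.44
Solving the 2×2 system: x ≈ 48.2, y ≈ 1.7 km.
Check against P (with the unrounded x, y): √((x − 25.8)²+(y + 86.0)²) = 90.52 ≈ 90.52 km. ✓

x ≈ 48.2 km, y ≈ 1.7 km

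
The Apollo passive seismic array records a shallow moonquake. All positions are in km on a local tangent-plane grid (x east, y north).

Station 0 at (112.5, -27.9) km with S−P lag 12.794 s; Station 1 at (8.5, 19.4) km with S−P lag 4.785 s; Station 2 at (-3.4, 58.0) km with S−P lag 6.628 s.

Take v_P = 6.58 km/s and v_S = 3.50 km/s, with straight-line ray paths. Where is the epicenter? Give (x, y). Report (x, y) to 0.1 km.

40.6 km east, 35.2 km north

Distance from S−P lag: d = Δt · v_P v_S / (v_P − v_S) = Δt · (6.58·3.50)/(6.58−3.50) ≈ 7.4773·Δt.
So d_Station 0 = 95.66, d_Station 1 = 35.78, d_Station 2 = 49.56 km.
Circle about each station: (x − 112.5)² + (y + 27.9)² = 95.66²; (x − 8.5)² + (y − 19.4)² = 35.78²; (x + 3.4)² + (y − 58.0)² = 49.56².
Subtracting the Station 0 equation from the Station 1 and Station 2 equations removes the quadratic terms:
-208.0 x + 94.6 y = -5115.42
-231.8 x + 171.8 y = -3364.46
Solving the 2×2 system: x ≈ 40.6, y ≈ 35.2 km.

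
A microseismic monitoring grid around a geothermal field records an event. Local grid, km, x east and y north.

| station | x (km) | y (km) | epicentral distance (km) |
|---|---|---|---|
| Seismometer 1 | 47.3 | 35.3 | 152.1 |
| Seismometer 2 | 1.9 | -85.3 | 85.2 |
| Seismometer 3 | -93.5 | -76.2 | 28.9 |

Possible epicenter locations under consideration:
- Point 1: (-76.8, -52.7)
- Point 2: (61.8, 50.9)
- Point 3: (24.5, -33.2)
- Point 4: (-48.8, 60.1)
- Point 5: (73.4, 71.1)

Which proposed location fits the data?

For each candidate, compare |candidate − station| to the reported distance:
Point 1: residuals Seismometer 1 0.0, Seismometer 2 0.0, Seismometer 3 0.1 → max 0.1 km
Point 2: residuals Seismometer 1 130.8, Seismometer 2 63.6, Seismometer 3 171.8 → max 171.8 km
Point 3: residuals Seismometer 1 79.9, Seismometer 2 28.4, Seismometer 3 96.7 → max 96.7 km
Point 4: residuals Seismometer 1 52.9, Seismometer 2 68.8, Seismometer 3 114.5 → max 114.5 km
Point 5: residuals Seismometer 1 107.8, Seismometer 2 86.8, Seismometer 3 193.7 → max 193.7 km
Only Point 1 has all residuals ≈ 0.

Point 1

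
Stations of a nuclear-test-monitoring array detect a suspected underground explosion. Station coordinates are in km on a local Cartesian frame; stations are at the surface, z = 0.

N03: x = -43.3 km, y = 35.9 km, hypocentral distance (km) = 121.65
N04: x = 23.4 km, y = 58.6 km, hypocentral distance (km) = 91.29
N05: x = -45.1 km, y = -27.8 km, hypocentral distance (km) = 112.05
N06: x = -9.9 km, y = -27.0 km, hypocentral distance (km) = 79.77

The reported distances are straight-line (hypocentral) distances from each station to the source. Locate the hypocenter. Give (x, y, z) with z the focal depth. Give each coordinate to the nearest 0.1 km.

(60.2, -16.5, 36.6)

Each station gives a sphere (x−x_i)² + (y−y_i)² + z² = d_i² (stations at z=0).
Subtracting the N03 sphere from N04 and N05: z² cancels, leaving linear equations in x and y:
133.4 x + 45.4 y = 7282.68
-3.6 x − 127.4 y = 1886.67
Solving: x ≈ 60.212, y ≈ -16.510 km (keep extra digits for the depth step; rounded: 60.2, -16.5).
Then from the N03 sphere: z² = 121.65² − (x + 43.3)² − (y − 35.9)² with x = 60.212, y = -16.510, so z ≈ 36.567 ≈ 36.6 km.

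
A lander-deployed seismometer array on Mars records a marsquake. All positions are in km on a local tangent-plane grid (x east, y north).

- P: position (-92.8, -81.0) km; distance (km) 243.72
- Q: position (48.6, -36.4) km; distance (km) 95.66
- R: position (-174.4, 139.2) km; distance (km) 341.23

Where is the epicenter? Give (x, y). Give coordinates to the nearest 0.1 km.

(137.1, -0.1)

Circle about each station: (x + 92.8)² + (y + 81.0)² = 243.72²; (x − 48.6)² + (y + 36.4)² = 95.66²; (x + 174.4)² + (y − 139.2)² = 341.23².
Subtracting pairs of circle equations eliminates x²+y² and gives linear equations (the radical axes):
282.8 x + 89.2 y = 38762.68
-163.2 x + 440.4 y = -22419.31
Solving the 2×2 system: x ≈ 137.1, y ≈ -0.1 km.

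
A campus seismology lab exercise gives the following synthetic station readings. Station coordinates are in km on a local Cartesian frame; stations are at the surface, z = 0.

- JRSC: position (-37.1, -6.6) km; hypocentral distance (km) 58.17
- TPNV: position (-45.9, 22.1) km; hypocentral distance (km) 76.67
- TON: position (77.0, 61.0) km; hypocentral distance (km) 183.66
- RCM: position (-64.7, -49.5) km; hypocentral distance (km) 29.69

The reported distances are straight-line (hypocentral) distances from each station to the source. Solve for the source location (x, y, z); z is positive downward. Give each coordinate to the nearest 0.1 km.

x ≈ -70.5 km, y ≈ -44.6 km, depth ≈ 28.7 km

Each station gives a sphere (x−x_i)² + (y−y_i)² + z² = d_i² (stations at z=0).
Subtracting the JRSC sphere from TPNV and TON: z² cancels, leaving linear equations in x and y:
-17.6 x + 57.4 y = -1319.29
228.2 x + 135.2 y = -22117.22
Solving: x ≈ -70.497, y ≈ -44.600 km (keep extra digits for the depth step; rounded: -70.5, -44.6).
Then from the JRSC sphere: z² = 58.17² − (x + 37.1)² − (y + 6.6)² with x = -70.497, y = -44.600, so z ≈ 28.712 ≈ 28.7 km.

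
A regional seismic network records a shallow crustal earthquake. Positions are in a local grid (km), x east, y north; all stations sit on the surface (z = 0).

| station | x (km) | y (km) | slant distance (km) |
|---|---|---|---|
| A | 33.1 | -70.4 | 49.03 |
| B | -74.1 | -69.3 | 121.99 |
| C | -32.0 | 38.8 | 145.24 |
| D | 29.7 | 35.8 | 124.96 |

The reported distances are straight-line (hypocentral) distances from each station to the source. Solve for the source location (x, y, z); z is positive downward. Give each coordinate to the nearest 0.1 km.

(37.6, -79.3, 48.0)

Each station gives a sphere (x−x_i)² + (y−y_i)² + z² = d_i² (stations at z=0).
Subtracting the A sphere from B and C: z² cancels, leaving linear equations in x and y:
-214.4 x + 2.2 y = -8236.09
-130.2 x + 218.4 y = -22213.05
Solving: x ≈ 37.601, y ≈ -79.292 km (keep extra digits for the depth step; rounded: 37.6, -79.3).
Then from the A sphere: z² = 49.03² − (x − 33.1)² − (y + 70.4)² with x = 37.601, y = -79.292, so z ≈ 48.006 ≈ 48.0 km.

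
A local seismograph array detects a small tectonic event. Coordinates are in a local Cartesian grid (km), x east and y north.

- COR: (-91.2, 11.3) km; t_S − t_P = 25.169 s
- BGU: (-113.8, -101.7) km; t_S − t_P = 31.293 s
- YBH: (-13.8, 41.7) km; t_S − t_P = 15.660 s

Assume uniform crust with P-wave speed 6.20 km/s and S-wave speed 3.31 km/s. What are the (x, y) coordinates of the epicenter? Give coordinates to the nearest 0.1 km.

86.7 km east, -5.9 km north

Distance from S−P lag: d = Δt · v_P v_S / (v_P − v_S) = Δt · (6.20·3.31)/(6.20−3.31) ≈ 7.1010·Δt.
So d_COR = 178.73, d_BGU = 222.21, d_YBH = 111.20 km.
Circle about each station: (x + 91.2)² + (y − 11.3)² = 178.73²; (x + 113.8)² + (y + 101.7)² = 222.21²; (x + 13.8)² + (y − 41.7)² = 111.20².
Subtracting the COR equation from the BGU and YBH equations removes the quadratic terms:
-45.2 x − 226.0 y = -2584.67
154.8 x + 60.8 y = 13063.17
Solving the 2×2 system: x ≈ 86.7, y ≈ -5.9 km.
Check against COR (with the unrounded x, y): √((x + 91.2)²+(y − 11.3)²) = 178.74 ≈ 178.73 km. ✓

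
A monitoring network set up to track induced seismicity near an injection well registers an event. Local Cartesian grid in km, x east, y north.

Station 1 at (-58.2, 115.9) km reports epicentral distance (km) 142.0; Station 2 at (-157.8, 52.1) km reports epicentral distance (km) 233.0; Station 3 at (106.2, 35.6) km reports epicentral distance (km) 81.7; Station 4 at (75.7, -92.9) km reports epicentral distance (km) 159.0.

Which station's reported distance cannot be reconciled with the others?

Station 3

Solve using three stations at a time. Using Station 1, Station 2, Station 4 (subtract circle equations pairwise → linear system) gives (x, y) ≈ (74.8, 66.1).
Distances from that point to each station vs reported:
  Station 1: calculated 142.0 vs reported 142.0 → residual 0.0 km
  Station 2: calculated 233.0 vs reported 233.0 → residual 0.0 km
  Station 3: calculated 43.8 vs reported 81.7 → residual 37.9 km
  Station 4: calculated 159.0 vs reported 159.0 → residual 0.0 km
Station 1, Station 2, Station 4 are mutually consistent (residuals ≈ 0); Station 3 is off by 37.9 km.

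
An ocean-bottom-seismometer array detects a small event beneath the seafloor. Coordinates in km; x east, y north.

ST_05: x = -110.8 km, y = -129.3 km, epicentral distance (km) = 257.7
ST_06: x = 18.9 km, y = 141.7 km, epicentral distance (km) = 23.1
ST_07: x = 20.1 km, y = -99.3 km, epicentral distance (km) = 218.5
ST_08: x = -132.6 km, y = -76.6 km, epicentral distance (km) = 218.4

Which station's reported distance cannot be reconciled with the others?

ST_06

Solve using three stations at a time. Using ST_05, ST_07, ST_08 (subtract circle equations pairwise → linear system) gives (x, y) ≈ (-26.4, 114.0).
Distances from that point to each station vs reported:
  ST_05: calculated 257.5 vs reported 257.7 → residual 0.2 km
  ST_06: calculated 53.1 vs reported 23.1 → residual 30.0 km
  ST_07: calculated 218.3 vs reported 218.5 → residual 0.2 km
  ST_08: calculated 218.2 vs reported 218.4 → residual 0.2 km
ST_05, ST_07, ST_08 are mutually consistent (residuals ≈ 0); ST_06 is off by 30.0 km.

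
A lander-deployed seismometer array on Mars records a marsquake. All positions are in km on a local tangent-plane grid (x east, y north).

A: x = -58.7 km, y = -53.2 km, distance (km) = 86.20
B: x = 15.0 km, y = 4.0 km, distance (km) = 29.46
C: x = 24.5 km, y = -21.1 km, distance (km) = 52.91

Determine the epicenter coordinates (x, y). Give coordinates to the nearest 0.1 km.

(-10.7, 18.4)

Circle about each station: (x + 58.7)² + (y + 53.2)² = 86.20²; (x − 15.0)² + (y − 4.0)² = 29.46²; (x − 24.5)² + (y + 21.1)² = 52.91².
Subtracting the A equation from the B and C equations removes the quadratic terms:
147.4 x + 114.4 y = 527.62
166.4 x + 64.2 y = -599.50
Solving the 2×2 system: x ≈ -10.7, y ≈ 18.4 km.
Check against A (with the unrounded x, y): √((x + 58.7)²+(y + 53.2)²) = 86.20 ≈ 86.20 km. ✓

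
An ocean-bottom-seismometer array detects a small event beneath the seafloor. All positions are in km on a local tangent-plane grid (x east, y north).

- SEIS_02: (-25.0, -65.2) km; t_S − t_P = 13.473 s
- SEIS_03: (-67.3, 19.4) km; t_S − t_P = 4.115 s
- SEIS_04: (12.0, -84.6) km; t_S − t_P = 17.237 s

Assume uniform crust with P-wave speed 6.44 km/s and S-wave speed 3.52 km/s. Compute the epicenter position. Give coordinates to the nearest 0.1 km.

Distance from S−P lag: d = Δt · v_P v_S / (v_P − v_S) = Δt · (6.44·3.52)/(6.44−3.52) ≈ 7.7633·Δt.
So d_SEIS_02 = 104.59, d_SEIS_03 = 31.95, d_SEIS_04 = 133.82 km.
Circle about each station: (x + 25.0)² + (y + 65.2)² = 104.59²; (x + 67.3)² + (y − 19.4)² = 31.95²; (x − 12.0)² + (y + 84.6)² = 133.82².
Subtracting the SEIS_02 equation from the SEIS_03 and SEIS_04 equations removes the quadratic terms:
-84.6 x + 169.2 y = 9947.88
74.0 x − 38.8 y = -4543.60
Solving the 2×2 system: x ≈ -41.4, y ≈ 38.1 km.

x ≈ -41.4 km, y ≈ 38.1 km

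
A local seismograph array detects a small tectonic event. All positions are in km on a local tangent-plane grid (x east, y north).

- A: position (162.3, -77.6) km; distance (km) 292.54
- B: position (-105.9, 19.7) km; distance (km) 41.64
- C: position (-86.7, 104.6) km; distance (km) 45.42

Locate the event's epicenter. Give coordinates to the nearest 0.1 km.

Circle about each station: (x − 162.3)² + (y + 77.6)² = 292.54²; (x + 105.9)² + (y − 19.7)² = 41.64²; (x + 86.7)² + (y − 104.6)² = 45.42².
Subtracting the A equation from the B and C equations removes the quadratic terms:
-536.4 x + 194.6 y = 63085.61
-498.0 x + 364.4 y = 69611.68
Solving the 2×2 system: x ≈ -95.8, y ≈ 60.1 km.
Check against A (with the unrounded x, y): √((x − 162.3)²+(y + 77.6)²) = 292.54 ≈ 292.54 km. ✓

-95.8 km east, 60.1 km north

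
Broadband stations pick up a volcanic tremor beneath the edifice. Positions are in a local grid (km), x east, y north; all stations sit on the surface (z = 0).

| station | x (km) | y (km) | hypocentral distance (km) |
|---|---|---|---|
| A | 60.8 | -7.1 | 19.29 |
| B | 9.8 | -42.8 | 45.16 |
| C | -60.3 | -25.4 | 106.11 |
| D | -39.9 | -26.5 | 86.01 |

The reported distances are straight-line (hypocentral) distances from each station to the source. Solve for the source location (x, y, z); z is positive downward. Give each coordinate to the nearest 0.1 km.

Each station gives a sphere (x−x_i)² + (y−y_i)² + z² = d_i² (stations at z=0).
Subtracting the A sphere from B and C: z² cancels, leaving linear equations in x and y:
-102.0 x − 71.4 y = -3486.49
-242.2 x − 36.6 y = -10353.03
Solving: x ≈ 45.104, y ≈ -15.603 km (keep extra digits for the depth step; rounded: 45.1, -15.6).
Then from the A sphere: z² = 19.29² − (x − 60.8)² − (y + 7.1)² with x = 45.104, y = -15.603, so z ≈ 7.310 ≈ 7.3 km.

x ≈ 45.1 km, y ≈ -15.6 km, depth ≈ 7.3 km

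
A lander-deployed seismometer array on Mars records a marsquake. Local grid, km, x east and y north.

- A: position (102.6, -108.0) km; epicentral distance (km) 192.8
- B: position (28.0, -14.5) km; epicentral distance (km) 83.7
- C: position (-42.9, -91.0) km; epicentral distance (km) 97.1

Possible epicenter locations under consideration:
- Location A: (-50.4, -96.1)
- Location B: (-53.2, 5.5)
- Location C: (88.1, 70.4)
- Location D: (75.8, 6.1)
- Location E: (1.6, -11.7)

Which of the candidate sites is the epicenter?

Location B

For each candidate, compare |candidate − station| to the reported distance:
Location A: residuals A 39.3, B 29.5, C 88.0 → max 88.0 km
Location B: residuals A 0.0, B 0.1, C 0.1 → max 0.1 km
Location C: residuals A 13.8, B 20.3, C 110.8 → max 110.8 km
Location D: residuals A 75.6, B 31.7, C 56.3 → max 75.6 km
Location E: residuals A 53.2, B 57.2, C 6.2 → max 57.2 km
Only Location B has all residuals ≈ 0.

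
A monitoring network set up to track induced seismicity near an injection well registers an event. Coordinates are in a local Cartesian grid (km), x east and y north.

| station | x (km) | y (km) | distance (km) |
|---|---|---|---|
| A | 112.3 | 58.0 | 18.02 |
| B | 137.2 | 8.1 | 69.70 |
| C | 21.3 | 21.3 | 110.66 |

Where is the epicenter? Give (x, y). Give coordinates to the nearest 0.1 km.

118.0 km east, 75.1 km north

Circle about each station: (x − 112.3)² + (y − 58.0)² = 18.02²; (x − 137.2)² + (y − 8.1)² = 69.70²; (x − 21.3)² + (y − 21.3)² = 110.66².
Subtracting pairs of circle equations eliminates x²+y² and gives linear equations (the radical axes):
49.8 x − 99.8 y = -1619.21
-182.0 x − 73.4 y = -26988.83
Solving the 2×2 system: x ≈ 118.0, y ≈ 75.1 km.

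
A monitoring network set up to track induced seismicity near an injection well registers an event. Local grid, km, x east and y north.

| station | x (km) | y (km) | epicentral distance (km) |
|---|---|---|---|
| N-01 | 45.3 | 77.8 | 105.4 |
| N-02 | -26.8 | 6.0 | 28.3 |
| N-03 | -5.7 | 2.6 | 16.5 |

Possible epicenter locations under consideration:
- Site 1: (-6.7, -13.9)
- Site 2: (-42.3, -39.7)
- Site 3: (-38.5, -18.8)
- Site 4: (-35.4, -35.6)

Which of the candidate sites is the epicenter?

For each candidate, compare |candidate − station| to the reported distance:
Site 1: residuals N-01 0.0, N-02 0.0, N-03 0.0 → max 0.0 km
Site 2: residuals N-01 41.2, N-02 20.0, N-03 39.4 → max 41.2 km
Site 3: residuals N-01 22.5, N-02 0.9, N-03 22.7 → max 22.7 km
Site 4: residuals N-01 33.8, N-02 14.2, N-03 31.9 → max 33.8 km
Only Site 1 has all residuals ≈ 0.

Site 1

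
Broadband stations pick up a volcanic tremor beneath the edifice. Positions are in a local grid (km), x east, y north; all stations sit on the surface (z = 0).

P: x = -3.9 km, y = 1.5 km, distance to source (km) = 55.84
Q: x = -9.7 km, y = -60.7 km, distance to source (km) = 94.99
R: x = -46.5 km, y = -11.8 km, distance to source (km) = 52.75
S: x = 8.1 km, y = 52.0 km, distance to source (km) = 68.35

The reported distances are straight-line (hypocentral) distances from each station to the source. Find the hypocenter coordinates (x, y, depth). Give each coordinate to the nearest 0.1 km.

Each station gives a sphere (x−x_i)² + (y−y_i)² + z² = d_i² (stations at z=0).
Subtracting the P sphere from Q and R: z² cancels, leaving linear equations in x and y:
-11.6 x − 124.4 y = -2143.87
-85.2 x − 26.6 y = 2619.57
Solving: x ≈ -37.210, y ≈ 20.703 km (keep extra digits for the depth step; rounded: -37.2, 20.7).
Then from the P sphere: z² = 55.84² − (x + 3.9)² − (y − 1.5)² with x = -37.210, y = 20.703, so z ≈ 40.494 ≈ 40.5 km.

x ≈ -37.2 km, y ≈ 20.7 km, depth ≈ 40.5 km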